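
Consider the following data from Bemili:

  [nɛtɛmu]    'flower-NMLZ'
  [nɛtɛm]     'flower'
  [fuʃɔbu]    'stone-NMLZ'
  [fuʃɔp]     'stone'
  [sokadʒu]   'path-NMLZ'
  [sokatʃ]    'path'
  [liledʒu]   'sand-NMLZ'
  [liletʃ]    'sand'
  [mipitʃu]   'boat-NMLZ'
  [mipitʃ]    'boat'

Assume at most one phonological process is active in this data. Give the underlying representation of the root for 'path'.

/sokadʒ/

The stem for 'path' ends in [dʒ] in [sokadʒu] but [tʃ] in [sokatʃ].
But 'boat' keeps [tʃ] in both environments ([mipitʃu], [mipitʃ]), so there is no rule changing /tʃ/ to [dʒ] before the NMLZ suffix.
Therefore /dʒ/ is basic and [tʃ] is derived by word-final obstruent devoicing (voiced obstruents become voiceless word-finally).
The underlying form of 'path' is therefore /sokadʒ/.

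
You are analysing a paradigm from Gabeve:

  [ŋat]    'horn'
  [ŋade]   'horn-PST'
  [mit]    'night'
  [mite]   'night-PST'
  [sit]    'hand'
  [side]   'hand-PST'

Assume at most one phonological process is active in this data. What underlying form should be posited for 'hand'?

The stem for 'hand' ends in [t] in [sit] but [d] in [side].
The stem 'night' ([mit], [mite]) shows [t] unchanged in both environments, so [t] cannot be basic with [d] derived before the PST suffix.
Therefore /d/ is basic and [t] is derived by word-final obstruent devoicing (voiced obstruents become voiceless word-finally).

/sid/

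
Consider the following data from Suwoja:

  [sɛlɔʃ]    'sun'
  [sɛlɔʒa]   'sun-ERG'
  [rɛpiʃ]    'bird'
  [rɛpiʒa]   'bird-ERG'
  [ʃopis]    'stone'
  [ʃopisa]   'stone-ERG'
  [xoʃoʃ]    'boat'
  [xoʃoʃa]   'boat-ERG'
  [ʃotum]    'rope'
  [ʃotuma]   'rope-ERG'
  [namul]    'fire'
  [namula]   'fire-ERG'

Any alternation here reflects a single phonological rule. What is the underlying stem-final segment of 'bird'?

/ʒ/

The stem for 'bird' ends in [ʃ] in [rɛpiʃ] but [ʒ] in [rɛpiʒa].
But 'boat' keeps [ʃ] in both environments ([xoʃoʃ], [xoʃoʃa]), so there is no rule changing /ʃ/ to [ʒ] before the ERG suffix.
The alternation reflects word-final obstruent devoicing: voiced obstruents become voiceless word-finally. /ʒ/ is underlying.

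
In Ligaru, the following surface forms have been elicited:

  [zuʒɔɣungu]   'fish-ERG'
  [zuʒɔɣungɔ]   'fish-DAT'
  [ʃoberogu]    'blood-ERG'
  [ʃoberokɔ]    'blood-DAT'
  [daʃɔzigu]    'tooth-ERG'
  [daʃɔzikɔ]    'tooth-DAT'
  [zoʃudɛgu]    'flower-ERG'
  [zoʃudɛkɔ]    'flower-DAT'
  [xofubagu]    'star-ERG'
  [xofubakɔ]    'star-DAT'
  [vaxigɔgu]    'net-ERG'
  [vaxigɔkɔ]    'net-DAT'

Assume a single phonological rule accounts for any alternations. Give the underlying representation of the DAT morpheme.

/-kɔ/

The DAT morpheme has two allomorphs, [-gɔ] and [-kɔ].
By contrast the ERG suffix keeps its initial [g] throughout — that segment must be underlying.
So the underlying form is /-kɔ/, and voiceless stops become voiced after a nasal.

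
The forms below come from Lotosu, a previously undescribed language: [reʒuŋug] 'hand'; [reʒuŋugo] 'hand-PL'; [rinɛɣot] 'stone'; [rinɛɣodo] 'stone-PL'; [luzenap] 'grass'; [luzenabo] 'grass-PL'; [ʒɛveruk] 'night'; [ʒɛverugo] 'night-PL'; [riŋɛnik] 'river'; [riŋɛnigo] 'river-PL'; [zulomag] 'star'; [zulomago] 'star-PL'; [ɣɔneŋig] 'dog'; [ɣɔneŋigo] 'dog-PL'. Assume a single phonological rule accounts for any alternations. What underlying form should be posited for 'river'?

/riŋɛnik/

'river' shows [k] ~ [g] at the end of the stem ([riŋɛnik] vs [riŋɛnigo]).
If /g/ were underlying and a rule turned it into [k] in isolation, 'dog' would also alternate; but it has [g] in both [ɣɔneŋig] and [ɣɔneŋigo].
The alternation reflects intervocalic voicing: voiceless stops become voiced between vowels. /k/ is underlying.
So 'river' = /riŋɛnik/.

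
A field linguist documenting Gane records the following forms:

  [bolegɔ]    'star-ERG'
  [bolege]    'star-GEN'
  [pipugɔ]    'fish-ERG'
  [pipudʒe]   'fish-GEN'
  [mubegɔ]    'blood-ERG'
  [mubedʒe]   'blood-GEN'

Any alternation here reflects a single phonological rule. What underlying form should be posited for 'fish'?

/pipudʒ/

The root 'fish' surfaces as [pipugɔ] and [pipudʒe], with a stem-final [g] ~ [dʒ] alternation.
But 'star' keeps [g] in both environments ([bolegɔ], [bolege]), so there is no rule changing /g/ to [dʒ] before the GEN suffix.
The underlying segment must be /dʒ/; palato-alveolar /dʒ/ becomes [g] when no front vowel follows, yielding [g] there.
The underlying form of 'fish' is therefore /pipudʒ/.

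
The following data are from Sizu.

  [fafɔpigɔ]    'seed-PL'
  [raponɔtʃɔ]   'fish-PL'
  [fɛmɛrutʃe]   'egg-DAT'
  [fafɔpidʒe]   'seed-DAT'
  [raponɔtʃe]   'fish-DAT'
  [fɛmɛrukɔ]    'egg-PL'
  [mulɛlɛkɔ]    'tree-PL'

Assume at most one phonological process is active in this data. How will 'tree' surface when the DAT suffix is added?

[mulɛlɛtʃe]

In [fɛmɛrutʃe] and [fɛmɛrukɔ] the final segment of 'egg' alternates: [tʃ] ~ [k].
If /tʃ/ were underlying and a rule turned it into [k] before the PL suffix, 'fish' would also alternate; but it has [tʃ] in both [raponɔtʃe] and [raponɔtʃɔ].
So /k/ is underlying, and a rule of palatalization before a front vowel — /k/ and /g/ become palato-alveolar [tʃ] and [dʒ] before a front vowel — gives [tʃ].
The one attested form of 'tree', [mulɛlɛkɔ], shows underlying /mulɛlɛk/. Applying the same rule before a front vowel gives [mulɛlɛtʃe].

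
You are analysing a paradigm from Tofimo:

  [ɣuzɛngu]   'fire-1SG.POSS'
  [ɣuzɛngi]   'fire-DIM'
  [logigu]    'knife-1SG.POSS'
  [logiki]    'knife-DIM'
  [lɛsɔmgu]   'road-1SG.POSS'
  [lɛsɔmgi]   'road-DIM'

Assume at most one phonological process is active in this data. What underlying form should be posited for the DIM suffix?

/-ki/

The DIM suffix surfaces as [-gi] and [-ki], depending on the final segment of the stem.
The 1SG.POSS suffix, which begins with [g], is invariant after every stem; so [g] is not altered by any rule here.
The DIM suffix is therefore /-ki/ underlyingly, with post-nasal voicing: voiceless stops become voiced after a nasal.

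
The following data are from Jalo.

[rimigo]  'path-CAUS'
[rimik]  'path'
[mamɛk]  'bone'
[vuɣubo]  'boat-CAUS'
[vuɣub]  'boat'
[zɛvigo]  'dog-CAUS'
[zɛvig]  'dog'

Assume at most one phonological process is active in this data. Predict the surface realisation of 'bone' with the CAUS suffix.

'path' shows [g] ~ [k] at the end of the stem ([rimigo] vs [rimik]).
But 'dog' keeps [g] in both environments ([zɛvigo], [zɛvig]), so there is no rule changing /g/ to [k] in isolation.
The alternation reflects intervocalic voicing: voiceless stops become voiced between vowels. /k/ is underlying.
From [mamɛk] the stem 'bone' is /mamɛk/; between vowels this yields [mamɛgo].

[mamɛgo]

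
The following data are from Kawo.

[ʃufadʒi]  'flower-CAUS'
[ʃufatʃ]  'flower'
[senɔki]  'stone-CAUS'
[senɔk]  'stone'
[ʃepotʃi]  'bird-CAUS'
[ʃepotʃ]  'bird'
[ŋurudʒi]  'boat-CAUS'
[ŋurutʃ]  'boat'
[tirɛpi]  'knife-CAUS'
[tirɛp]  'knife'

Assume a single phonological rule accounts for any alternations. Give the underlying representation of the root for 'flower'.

/ʃufadʒ/

The stem for 'flower' ends in [dʒ] in [ʃufadʒi] but [tʃ] in [ʃufatʃ].
Compare 'bird', with invariant [tʃ] in [ʃepotʃi] and [ʃepotʃ]: an analysis with underlying /tʃ/ and a rule producing [dʒ] before the CAUS suffix would wrongly predict alternation here too.
So /dʒ/ is underlying, and a rule of word-final obstruent devoicing — voiced obstruents become voiceless word-finally — gives [tʃ].
The underlying form of 'flower' is therefore /ʃufadʒ/.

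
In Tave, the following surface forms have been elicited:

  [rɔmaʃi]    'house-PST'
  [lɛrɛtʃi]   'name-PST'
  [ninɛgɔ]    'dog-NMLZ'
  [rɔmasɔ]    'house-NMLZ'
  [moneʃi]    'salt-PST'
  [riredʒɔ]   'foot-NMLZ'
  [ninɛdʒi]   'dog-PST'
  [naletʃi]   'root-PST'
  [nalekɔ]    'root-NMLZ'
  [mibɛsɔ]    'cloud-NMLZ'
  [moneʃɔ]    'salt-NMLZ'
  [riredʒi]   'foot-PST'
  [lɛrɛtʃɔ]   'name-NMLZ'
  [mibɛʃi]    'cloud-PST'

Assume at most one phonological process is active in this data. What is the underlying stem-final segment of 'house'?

In [rɔmasɔ] and [rɔmaʃi] the final segment of 'house' alternates: [s] ~ [ʃ].
Compare 'salt', with invariant [ʃ] in [moneʃɔ] and [moneʃi]: an analysis with underlying /ʃ/ and a rule producing [s] before the NMLZ suffix would wrongly predict alternation here too.
So /s/ is underlying, and a rule of palatalization before a front vowel — /k/, /g/ and /s/ become palato-alveolar [tʃ], [dʒ] and [ʃ] before a front vowel — gives [ʃ].

/s/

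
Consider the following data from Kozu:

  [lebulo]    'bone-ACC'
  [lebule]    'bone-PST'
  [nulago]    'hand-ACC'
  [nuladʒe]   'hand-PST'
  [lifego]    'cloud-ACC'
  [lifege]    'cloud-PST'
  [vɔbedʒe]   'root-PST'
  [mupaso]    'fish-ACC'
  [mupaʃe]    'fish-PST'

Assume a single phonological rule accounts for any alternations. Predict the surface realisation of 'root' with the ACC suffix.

[vɔbego]

The stem for 'hand' ends in [g] in [nulago] but [dʒ] in [nuladʒe].
If /g/ were underlying and a rule turned it into [dʒ] before the PST suffix, 'cloud' would also alternate; but it has [g] in both [lifego] and [lifege].
So /dʒ/ is underlying, and a rule of depalatalization — palato-alveolar /dʒ/ and /ʃ/ become [g] and [s] when no front vowel follows — gives [g].
From [vɔbedʒe] the stem 'root' is /vɔbedʒ/; when no front vowel follows this yields [vɔbego].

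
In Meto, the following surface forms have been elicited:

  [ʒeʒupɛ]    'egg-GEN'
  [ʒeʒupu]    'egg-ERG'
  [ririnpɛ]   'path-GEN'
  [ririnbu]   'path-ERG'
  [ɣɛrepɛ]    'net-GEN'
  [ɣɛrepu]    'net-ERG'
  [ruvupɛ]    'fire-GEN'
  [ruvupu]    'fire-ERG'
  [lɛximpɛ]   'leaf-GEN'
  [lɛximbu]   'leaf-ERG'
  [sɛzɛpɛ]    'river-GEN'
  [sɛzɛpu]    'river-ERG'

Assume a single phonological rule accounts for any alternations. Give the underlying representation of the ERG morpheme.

/-bu/

The ERG suffix surfaces as [-bu] and [-pu], depending on the final segment of the stem.
The GEN suffix, which begins with [p], is invariant after every stem; so [p] is not altered by any rule here.
The ERG suffix is therefore /-bu/ underlyingly, with post-vocalic devoicing: voiced stops become voiceless after a vowel.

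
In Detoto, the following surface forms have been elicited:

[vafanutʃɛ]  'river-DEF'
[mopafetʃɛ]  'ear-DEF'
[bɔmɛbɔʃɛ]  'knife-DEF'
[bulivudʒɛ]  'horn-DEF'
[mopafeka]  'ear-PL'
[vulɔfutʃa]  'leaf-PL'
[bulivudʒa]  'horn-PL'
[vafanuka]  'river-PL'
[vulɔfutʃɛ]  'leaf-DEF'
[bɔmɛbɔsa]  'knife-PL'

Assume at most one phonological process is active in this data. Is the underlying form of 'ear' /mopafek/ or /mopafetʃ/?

The root 'ear' surfaces as [mopafeka] and [mopafetʃɛ], with a stem-final [k] ~ [tʃ] alternation.
But 'leaf' keeps [tʃ] in both environments ([vulɔfutʃa], [vulɔfutʃɛ]), so there is no rule changing /tʃ/ to [k] before the PL suffix.
So /k/ is underlying, and a rule of palatalization before a front vowel — /k/ and /s/ become palato-alveolar [tʃ] and [ʃ] before a front vowel — gives [tʃ].

/mopafek/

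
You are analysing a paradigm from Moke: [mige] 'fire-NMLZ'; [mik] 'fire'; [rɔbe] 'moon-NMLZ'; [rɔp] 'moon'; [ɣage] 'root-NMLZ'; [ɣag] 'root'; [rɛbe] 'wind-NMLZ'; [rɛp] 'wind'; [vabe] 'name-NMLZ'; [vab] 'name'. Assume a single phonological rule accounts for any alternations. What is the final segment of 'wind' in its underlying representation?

/p/

'wind' shows [b] ~ [p] at the end of the stem ([rɛbe] vs [rɛp]).
If /b/ were underlying and a rule turned it into [p] in isolation, 'name' would also alternate; but it has [b] in both [vabe] and [vab].
The underlying segment must be /p/; voiceless stops become voiced between vowels, yielding [b] there.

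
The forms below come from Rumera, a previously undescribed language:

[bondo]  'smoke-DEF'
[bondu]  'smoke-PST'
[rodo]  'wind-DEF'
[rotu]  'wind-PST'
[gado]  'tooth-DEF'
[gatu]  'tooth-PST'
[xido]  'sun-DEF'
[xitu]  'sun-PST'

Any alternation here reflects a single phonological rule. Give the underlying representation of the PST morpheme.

The PST morpheme has two allomorphs, [-du] and [-tu].
The DEF suffix, which begins with [d], is invariant after every stem; so [d] is not altered by any rule here.
So the underlying form is /-tu/, and voiceless stops become voiced after a nasal.

/-tu/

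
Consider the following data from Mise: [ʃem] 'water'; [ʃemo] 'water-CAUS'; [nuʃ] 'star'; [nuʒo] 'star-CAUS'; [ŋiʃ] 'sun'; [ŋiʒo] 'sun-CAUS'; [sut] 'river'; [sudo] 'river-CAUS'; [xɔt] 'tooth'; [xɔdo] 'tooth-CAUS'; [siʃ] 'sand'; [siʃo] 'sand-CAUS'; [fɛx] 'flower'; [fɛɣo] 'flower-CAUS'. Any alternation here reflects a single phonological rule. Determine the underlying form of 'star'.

/nuʒ/

'star' shows [ʃ] ~ [ʒ] at the end of the stem ([nuʃ] vs [nuʒo]).
Compare 'sand', with invariant [ʃ] in [siʃ] and [siʃo]: an analysis with underlying /ʃ/ and a rule producing [ʒ] before the CAUS suffix would wrongly predict alternation here too.
So /ʒ/ is underlying, and a rule of word-final obstruent devoicing — voiced obstruents become voiceless word-finally — gives [ʃ].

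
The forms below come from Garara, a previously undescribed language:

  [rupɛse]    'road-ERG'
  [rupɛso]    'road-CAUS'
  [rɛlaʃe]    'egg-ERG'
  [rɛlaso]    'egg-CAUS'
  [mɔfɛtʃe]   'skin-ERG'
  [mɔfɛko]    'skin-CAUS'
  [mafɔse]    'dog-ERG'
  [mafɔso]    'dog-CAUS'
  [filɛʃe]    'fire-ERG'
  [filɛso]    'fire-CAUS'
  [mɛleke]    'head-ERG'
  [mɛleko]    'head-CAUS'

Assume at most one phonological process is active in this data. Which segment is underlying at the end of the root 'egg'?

/ʃ/

In [rɛlaʃe] and [rɛlaso] the final segment of 'egg' alternates: [ʃ] ~ [s].
The stem 'dog' ([mafɔse], [mafɔso]) shows [s] unchanged in both environments, so [s] cannot be basic with [ʃ] derived before the ERG suffix.
The alternation reflects depalatalization: palato-alveolar /tʃ/ and /ʃ/ become [k] and [s] when no front vowel follows. /ʃ/ is underlying.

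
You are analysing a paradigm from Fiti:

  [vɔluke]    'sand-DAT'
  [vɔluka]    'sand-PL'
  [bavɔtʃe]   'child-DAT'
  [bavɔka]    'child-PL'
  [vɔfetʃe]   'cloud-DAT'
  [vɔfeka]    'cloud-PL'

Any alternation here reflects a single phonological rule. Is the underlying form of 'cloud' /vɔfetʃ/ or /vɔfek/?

'cloud' shows [tʃ] ~ [k] at the end of the stem ([vɔfetʃe] vs [vɔfeka]).
If /k/ were underlying and a rule turned it into [tʃ] before the DAT suffix, 'sand' would also alternate; but it has [k] in both [vɔluke] and [vɔluka].
Therefore /tʃ/ is basic and [k] is derived by depalatalization (palato-alveolar /tʃ/ becomes [k] when no front vowel follows).

/vɔfetʃ/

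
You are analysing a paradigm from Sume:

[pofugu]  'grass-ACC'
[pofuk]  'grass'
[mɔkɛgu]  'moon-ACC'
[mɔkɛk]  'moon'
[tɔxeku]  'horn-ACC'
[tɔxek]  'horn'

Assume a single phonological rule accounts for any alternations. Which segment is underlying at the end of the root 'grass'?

The root 'grass' surfaces as [pofugu] and [pofuk], with a stem-final [g] ~ [k] alternation.
If /k/ were underlying and a rule turned it into [g] before the ACC suffix, 'horn' would also alternate; but it has [k] in both [tɔxeku] and [tɔxek].
The underlying segment must be /g/; voiced obstruents become voiceless word-finally, yielding [k] there.

/g/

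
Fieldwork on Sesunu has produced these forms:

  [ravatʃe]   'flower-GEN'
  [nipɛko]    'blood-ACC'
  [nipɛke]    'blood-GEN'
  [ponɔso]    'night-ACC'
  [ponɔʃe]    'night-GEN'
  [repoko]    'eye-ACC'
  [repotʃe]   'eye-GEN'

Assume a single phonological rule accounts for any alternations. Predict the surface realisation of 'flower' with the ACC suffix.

In [repoko] and [repotʃe] the final segment of 'eye' alternates: [k] ~ [tʃ].
The stem 'blood' ([nipɛko], [nipɛke]) shows [k] unchanged in both environments, so [k] cannot be basic with [tʃ] derived before the GEN suffix.
So /tʃ/ is underlying, and a rule of depalatalization — palato-alveolar /tʃ/ and /ʃ/ become [k] and [s] when no front vowel follows — gives [k].
The one attested form of 'flower', [ravatʃe], shows underlying /ravatʃ/. Applying the same rule when no front vowel follows gives [ravako].

[ravako]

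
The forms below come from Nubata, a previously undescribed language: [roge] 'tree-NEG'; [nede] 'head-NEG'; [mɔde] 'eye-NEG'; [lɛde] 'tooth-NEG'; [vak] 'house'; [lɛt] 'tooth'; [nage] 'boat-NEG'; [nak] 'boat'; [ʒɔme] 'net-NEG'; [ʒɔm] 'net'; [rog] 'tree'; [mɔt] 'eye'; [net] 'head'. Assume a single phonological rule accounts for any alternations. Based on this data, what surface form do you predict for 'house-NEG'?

'boat' shows [g] ~ [k] at the end of the stem ([nage] vs [nak]).
The stem 'tree' ([roge], [rog]) shows [g] unchanged in both environments, so [g] cannot be basic with [k] derived in isolation.
The underlying segment must be /k/; voiceless stops become voiced between vowels, yielding [g] there.
The one attested form of 'house', [vak], shows underlying /vak/. Applying the same rule between vowels gives [vage].

[vage]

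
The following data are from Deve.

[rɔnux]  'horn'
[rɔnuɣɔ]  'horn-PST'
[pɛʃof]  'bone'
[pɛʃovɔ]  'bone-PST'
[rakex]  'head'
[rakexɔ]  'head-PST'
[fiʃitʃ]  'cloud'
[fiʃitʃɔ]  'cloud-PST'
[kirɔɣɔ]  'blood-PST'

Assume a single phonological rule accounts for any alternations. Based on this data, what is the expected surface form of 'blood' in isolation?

'horn' shows [x] ~ [ɣ] at the end of the stem ([rɔnux] vs [rɔnuɣɔ]).
The stem 'head' ([rakex], [rakexɔ]) shows [x] unchanged in both environments, so [x] cannot be basic with [ɣ] derived before the PST suffix.
Therefore /ɣ/ is basic and [x] is derived by word-final obstruent devoicing (voiced obstruents become voiceless word-finally).
The one attested form of 'blood', [kirɔɣɔ], shows underlying /kirɔɣ/. Applying the same rule word-finally gives [kirɔx].

[kirɔx]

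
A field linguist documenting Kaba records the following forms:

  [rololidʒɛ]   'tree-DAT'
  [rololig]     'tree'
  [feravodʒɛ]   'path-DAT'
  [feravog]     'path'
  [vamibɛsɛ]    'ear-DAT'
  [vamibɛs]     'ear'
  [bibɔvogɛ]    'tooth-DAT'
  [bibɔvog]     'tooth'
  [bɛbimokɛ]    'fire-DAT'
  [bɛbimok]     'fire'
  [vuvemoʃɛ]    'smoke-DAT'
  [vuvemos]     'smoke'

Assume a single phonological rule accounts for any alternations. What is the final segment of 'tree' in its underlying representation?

'tree' shows [dʒ] ~ [g] at the end of the stem ([rololidʒɛ] vs [rololig]).
If /g/ were underlying and a rule turned it into [dʒ] before the DAT suffix, 'tooth' would also alternate; but it has [g] in both [bibɔvogɛ] and [bibɔvog].
Therefore /dʒ/ is basic and [g] is derived by depalatalization (palato-alveolar /dʒ/ and /ʃ/ become [g] and [s] when no front vowel follows).

/dʒ/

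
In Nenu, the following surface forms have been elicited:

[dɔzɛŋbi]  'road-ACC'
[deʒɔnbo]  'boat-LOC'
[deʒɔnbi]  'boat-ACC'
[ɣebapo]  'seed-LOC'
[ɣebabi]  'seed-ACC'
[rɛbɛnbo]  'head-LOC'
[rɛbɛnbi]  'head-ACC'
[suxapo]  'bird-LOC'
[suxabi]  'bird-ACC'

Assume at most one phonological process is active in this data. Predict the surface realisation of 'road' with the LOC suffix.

The LOC suffix surfaces as [-bo] and [-po], depending on the final segment of the stem.
By contrast the ACC suffix keeps its initial [b] throughout — that segment must be underlying.
So the underlying form is /-po/, and voiceless stops become voiced after a nasal.
After 'road', which ends in a nasal, the suffix surfaces as [-bo], giving [dɔzɛŋbo].

[dɔzɛŋbo]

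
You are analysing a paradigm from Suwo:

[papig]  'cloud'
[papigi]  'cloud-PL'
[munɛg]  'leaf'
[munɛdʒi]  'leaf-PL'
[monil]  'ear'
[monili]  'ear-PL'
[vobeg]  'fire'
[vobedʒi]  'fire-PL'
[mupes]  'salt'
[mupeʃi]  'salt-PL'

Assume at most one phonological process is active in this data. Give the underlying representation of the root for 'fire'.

/vobedʒ/

The stem for 'fire' ends in [g] in [vobeg] but [dʒ] in [vobedʒi].
But 'cloud' keeps [g] in both environments ([papig], [papigi]), so there is no rule changing /g/ to [dʒ] before the PL suffix.
The alternation reflects depalatalization: palato-alveolar /dʒ/ and /ʃ/ become [g] and [s] when no front vowel follows. /dʒ/ is underlying.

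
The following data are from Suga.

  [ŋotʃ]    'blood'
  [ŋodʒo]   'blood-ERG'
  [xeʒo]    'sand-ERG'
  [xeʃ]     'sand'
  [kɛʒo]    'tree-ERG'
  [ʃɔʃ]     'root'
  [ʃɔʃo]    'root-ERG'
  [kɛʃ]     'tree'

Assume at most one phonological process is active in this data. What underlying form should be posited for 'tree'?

/kɛʒ/

In [kɛʃ] and [kɛʒo] the final segment of 'tree' alternates: [ʃ] ~ [ʒ].
If /ʃ/ were underlying and a rule turned it into [ʒ] before the ERG suffix, 'root' would also alternate; but it has [ʃ] in both [ʃɔʃ] and [ʃɔʃo].
Therefore /ʒ/ is basic and [ʃ] is derived by word-final obstruent devoicing (voiced obstruents become voiceless word-finally).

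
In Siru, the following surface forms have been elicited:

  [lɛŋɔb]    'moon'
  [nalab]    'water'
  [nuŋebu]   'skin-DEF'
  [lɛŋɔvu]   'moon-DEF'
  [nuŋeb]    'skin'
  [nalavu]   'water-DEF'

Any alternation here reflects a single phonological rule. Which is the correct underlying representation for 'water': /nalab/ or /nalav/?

/nalav/

'water' shows [v] ~ [b] at the end of the stem ([nalavu] vs [nalab]).
The stem 'skin' ([nuŋebu], [nuŋeb]) shows [b] unchanged in both environments, so [b] cannot be basic with [v] derived before the DEF suffix.
So /v/ is underlying, and a rule of word-final hardening — voiced fricatives become stops word-finally — gives [b].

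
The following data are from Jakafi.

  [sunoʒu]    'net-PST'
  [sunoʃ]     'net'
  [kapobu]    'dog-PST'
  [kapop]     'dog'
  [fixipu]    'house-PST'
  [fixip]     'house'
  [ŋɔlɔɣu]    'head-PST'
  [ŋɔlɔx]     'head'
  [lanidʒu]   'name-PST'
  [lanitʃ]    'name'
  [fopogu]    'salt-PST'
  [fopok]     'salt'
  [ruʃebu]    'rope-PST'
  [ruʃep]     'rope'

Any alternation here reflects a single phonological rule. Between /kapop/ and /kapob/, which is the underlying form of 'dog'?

In [kapobu] and [kapop] the final segment of 'dog' alternates: [b] ~ [p].
The stem 'house' ([fixipu], [fixip]) shows [p] unchanged in both environments, so [p] cannot be basic with [b] derived before the PST suffix.
Therefore /b/ is basic and [p] is derived by word-final obstruent devoicing (voiced obstruents become voiceless word-finally).

/kapob/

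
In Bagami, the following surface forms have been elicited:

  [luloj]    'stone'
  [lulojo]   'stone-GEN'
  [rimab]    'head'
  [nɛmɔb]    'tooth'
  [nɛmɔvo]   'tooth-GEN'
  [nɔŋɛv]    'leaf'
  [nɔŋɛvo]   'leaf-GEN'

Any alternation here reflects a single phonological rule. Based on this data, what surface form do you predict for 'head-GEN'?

[rimavo]

In [nɛmɔb] and [nɛmɔvo] the final segment of 'tooth' alternates: [b] ~ [v].
The stem 'leaf' ([nɔŋɛv], [nɔŋɛvo]) shows [v] unchanged in both environments, so [v] cannot be basic with [b] derived in isolation.
So /b/ is underlying, and a rule of intervocalic spirantization — voiced stops become fricatives between vowels — gives [v].
From [rimab] the stem 'head' is /rimab/; between vowels this yields [rimavo].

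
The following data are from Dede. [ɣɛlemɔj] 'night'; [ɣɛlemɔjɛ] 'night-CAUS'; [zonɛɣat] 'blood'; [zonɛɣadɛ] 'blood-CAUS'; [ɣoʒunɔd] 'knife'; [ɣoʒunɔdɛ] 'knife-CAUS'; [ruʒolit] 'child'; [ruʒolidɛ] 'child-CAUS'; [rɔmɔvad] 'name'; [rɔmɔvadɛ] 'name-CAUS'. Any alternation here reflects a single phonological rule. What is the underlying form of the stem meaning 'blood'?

/zonɛɣat/

The stem for 'blood' ends in [t] in [zonɛɣat] but [d] in [zonɛɣadɛ].
But 'name' keeps [d] in both environments ([rɔmɔvad], [rɔmɔvadɛ]), so there is no rule changing /d/ to [t] in isolation.
So /t/ is underlying, and a rule of intervocalic voicing — voiceless stops become voiced between vowels — gives [d].
Hence 'blood' is /zonɛɣat/ underlyingly.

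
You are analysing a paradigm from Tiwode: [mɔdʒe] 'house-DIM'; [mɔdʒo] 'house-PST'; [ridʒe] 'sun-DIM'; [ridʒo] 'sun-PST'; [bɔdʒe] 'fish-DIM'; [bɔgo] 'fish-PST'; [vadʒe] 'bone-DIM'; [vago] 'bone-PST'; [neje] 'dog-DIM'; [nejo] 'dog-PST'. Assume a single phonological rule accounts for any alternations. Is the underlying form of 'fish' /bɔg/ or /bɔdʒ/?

The root 'fish' surfaces as [bɔdʒe] and [bɔgo], with a stem-final [dʒ] ~ [g] alternation.
If /dʒ/ were underlying and a rule turned it into [g] before the PST suffix, 'sun' would also alternate; but it has [dʒ] in both [ridʒe] and [ridʒo].
The underlying segment must be /g/; /g/ becomes palato-alveolar [dʒ] before a front vowel, yielding [dʒ] there.

/bɔg/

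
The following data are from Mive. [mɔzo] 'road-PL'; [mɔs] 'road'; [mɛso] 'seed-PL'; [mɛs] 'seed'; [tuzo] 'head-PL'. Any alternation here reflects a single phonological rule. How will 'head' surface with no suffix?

[tus]

In [mɔzo] and [mɔs] the final segment of 'road' alternates: [z] ~ [s].
Compare 'seed', with invariant [s] in [mɛso] and [mɛs]: an analysis with underlying /s/ and a rule producing [z] before the PL suffix would wrongly predict alternation here too.
The underlying segment must be /z/; voiced obstruents become voiceless word-finally, yielding [s] there.
The one attested form of 'head', [tuzo], shows underlying /tuz/. Applying the same rule word-finally gives [tus].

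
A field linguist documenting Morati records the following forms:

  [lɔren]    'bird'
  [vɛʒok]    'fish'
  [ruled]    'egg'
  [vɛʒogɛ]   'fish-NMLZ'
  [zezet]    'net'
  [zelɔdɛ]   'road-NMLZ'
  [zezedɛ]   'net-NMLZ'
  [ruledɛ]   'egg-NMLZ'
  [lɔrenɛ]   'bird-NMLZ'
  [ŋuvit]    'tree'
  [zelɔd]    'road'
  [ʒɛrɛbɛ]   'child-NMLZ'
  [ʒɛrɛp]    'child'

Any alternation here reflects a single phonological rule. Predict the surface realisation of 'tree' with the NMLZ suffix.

The stem for 'net' ends in [t] in [zezet] but [d] in [zezedɛ].
But 'egg' keeps [d] in both environments ([ruled], [ruledɛ]), so there is no rule changing /d/ to [t] in isolation.
Therefore /t/ is basic and [d] is derived by intervocalic voicing (voiceless stops become voiced between vowels).
The one attested form of 'tree', [ŋuvit], shows underlying /ŋuvit/. Applying the same rule between vowels gives [ŋuvidɛ].

[ŋuvidɛ]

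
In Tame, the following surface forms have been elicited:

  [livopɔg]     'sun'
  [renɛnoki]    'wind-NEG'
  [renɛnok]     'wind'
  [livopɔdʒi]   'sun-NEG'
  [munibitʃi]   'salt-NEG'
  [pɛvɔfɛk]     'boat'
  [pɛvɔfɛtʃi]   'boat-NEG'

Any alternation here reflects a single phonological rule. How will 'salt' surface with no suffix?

[munibik]

The stem for 'boat' ends in [k] in [pɛvɔfɛk] but [tʃ] in [pɛvɔfɛtʃi].
But 'wind' keeps [k] in both environments ([renɛnok], [renɛnoki]), so there is no rule changing /k/ to [tʃ] before the NEG suffix.
Therefore /tʃ/ is basic and [k] is derived by depalatalization (palato-alveolar /tʃ/ and /dʒ/ become [k] and [g] when no front vowel follows).
The one attested form of 'salt', [munibitʃi], shows underlying /munibitʃ/. Applying the same rule when no front vowel follows gives [munibik].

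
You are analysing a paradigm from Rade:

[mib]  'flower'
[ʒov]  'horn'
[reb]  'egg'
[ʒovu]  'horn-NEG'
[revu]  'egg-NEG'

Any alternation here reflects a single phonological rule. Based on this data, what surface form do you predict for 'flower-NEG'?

In [reb] and [revu] the final segment of 'egg' alternates: [b] ~ [v].
But 'horn' keeps [v] in both environments ([ʒov], [ʒovu]), so there is no rule changing /v/ to [b] in isolation.
The underlying segment must be /b/; voiced stops become fricatives between vowels, yielding [v] there.
The one attested form of 'flower', [mib], shows underlying /mib/. Applying the same rule between vowels gives [mivu].

[mivu]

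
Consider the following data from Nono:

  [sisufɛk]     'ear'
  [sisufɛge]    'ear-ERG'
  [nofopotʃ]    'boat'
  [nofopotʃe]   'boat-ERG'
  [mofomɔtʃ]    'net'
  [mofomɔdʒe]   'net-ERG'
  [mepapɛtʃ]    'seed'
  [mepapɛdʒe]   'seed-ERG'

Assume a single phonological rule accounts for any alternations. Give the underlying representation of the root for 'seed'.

/mepapɛdʒ/

The root 'seed' surfaces as [mepapɛtʃ] and [mepapɛdʒe], with a stem-final [tʃ] ~ [dʒ] alternation.
If /tʃ/ were underlying and a rule turned it into [dʒ] before the ERG suffix, 'boat' would also alternate; but it has [tʃ] in both [nofopotʃ] and [nofopotʃe].
Therefore /dʒ/ is basic and [tʃ] is derived by word-final obstruent devoicing (voiced obstruents become voiceless word-finally).
So 'seed' = /mepapɛdʒ/.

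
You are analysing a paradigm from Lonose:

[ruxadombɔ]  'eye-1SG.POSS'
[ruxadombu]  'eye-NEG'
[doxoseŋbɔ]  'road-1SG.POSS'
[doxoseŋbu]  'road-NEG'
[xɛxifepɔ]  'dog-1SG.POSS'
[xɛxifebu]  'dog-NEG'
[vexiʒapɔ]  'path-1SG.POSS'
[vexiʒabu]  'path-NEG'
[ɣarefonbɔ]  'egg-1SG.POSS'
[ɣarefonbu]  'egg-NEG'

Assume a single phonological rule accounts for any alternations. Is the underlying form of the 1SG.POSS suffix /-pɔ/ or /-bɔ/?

The 1SG.POSS morpheme has two allomorphs, [-bɔ] and [-pɔ].
By contrast the NEG suffix keeps its initial [b] throughout — that segment must be underlying.
The 1SG.POSS suffix is therefore /-pɔ/ underlyingly, with post-nasal voicing: voiceless stops become voiced after a nasal.

/-pɔ/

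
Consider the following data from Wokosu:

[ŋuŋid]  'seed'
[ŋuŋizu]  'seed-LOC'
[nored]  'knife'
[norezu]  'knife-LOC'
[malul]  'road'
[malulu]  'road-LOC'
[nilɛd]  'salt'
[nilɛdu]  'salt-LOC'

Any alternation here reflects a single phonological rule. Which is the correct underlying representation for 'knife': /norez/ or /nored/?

In [nored] and [norezu] the final segment of 'knife' alternates: [d] ~ [z].
The stem 'salt' ([nilɛd], [nilɛdu]) shows [d] unchanged in both environments, so [d] cannot be basic with [z] derived before the LOC suffix.
Therefore /z/ is basic and [d] is derived by word-final hardening (voiced fricatives become stops word-finally).

/norez/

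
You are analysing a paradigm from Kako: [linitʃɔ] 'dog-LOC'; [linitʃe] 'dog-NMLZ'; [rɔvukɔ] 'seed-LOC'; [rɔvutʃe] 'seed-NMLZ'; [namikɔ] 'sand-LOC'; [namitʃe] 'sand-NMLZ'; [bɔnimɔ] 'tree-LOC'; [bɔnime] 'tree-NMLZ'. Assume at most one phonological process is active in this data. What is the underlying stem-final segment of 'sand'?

In [namikɔ] and [namitʃe] the final segment of 'sand' alternates: [k] ~ [tʃ].
If /tʃ/ were underlying and a rule turned it into [k] before the LOC suffix, 'dog' would also alternate; but it has [tʃ] in both [linitʃɔ] and [linitʃe].
So /k/ is underlying, and a rule of palatalization before a front vowel — /k/ becomes palato-alveolar [tʃ] before a front vowel — gives [tʃ].

/k/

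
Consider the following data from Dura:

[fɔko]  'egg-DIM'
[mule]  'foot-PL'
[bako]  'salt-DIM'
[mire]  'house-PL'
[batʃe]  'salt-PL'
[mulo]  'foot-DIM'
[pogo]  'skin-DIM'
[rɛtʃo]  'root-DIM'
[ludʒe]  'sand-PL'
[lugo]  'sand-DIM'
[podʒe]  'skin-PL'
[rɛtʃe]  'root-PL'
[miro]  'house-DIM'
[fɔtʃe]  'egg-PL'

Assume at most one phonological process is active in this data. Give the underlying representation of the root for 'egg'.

/fɔk/

The stem for 'egg' ends in [k] in [fɔko] but [tʃ] in [fɔtʃe].
Compare 'root', with invariant [tʃ] in [rɛtʃo] and [rɛtʃe]: an analysis with underlying /tʃ/ and a rule producing [k] before the DIM suffix would wrongly predict alternation here too.
Therefore /k/ is basic and [tʃ] is derived by palatalization before a front vowel (/k/ and /g/ become palato-alveolar [tʃ] and [dʒ] before a front vowel).
The underlying form of 'egg' is therefore /fɔk/.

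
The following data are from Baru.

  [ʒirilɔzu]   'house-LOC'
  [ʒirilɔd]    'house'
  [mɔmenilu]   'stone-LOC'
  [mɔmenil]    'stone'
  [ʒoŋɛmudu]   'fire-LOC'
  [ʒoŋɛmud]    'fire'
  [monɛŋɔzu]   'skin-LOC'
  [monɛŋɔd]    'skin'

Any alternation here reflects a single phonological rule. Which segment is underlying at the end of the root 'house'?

The root 'house' surfaces as [ʒirilɔzu] and [ʒirilɔd], with a stem-final [z] ~ [d] alternation.
The stem 'fire' ([ʒoŋɛmudu], [ʒoŋɛmud]) shows [d] unchanged in both environments, so [d] cannot be basic with [z] derived before the LOC suffix.
Therefore /z/ is basic and [d] is derived by word-final hardening (voiced fricatives become stops word-finally).

/z/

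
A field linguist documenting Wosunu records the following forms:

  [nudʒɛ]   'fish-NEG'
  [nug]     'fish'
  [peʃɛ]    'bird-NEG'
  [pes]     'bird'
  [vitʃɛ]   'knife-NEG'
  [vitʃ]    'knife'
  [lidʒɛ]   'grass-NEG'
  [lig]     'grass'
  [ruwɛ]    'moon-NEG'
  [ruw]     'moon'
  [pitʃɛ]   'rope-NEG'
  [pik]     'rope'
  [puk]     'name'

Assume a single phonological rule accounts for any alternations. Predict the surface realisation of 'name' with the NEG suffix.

The stem for 'rope' ends in [tʃ] in [pitʃɛ] but [k] in [pik].
Compare 'knife', with invariant [tʃ] in [vitʃɛ] and [vitʃ]: an analysis with underlying /tʃ/ and a rule producing [k] in isolation would wrongly predict alternation here too.
Therefore /k/ is basic and [tʃ] is derived by palatalization before a front vowel (/k/, /g/ and /s/ become palato-alveolar [tʃ], [dʒ] and [ʃ] before a front vowel).
The one attested form of 'name', [puk], shows underlying /puk/. Applying the same rule before a front vowel gives [putʃɛ].

[putʃɛ]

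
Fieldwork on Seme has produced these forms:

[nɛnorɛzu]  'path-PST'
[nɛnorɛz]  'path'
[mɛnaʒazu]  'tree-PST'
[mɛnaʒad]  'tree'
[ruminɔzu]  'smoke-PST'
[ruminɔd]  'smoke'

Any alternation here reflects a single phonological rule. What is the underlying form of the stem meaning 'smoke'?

/ruminɔd/

The root 'smoke' surfaces as [ruminɔzu] and [ruminɔd], with a stem-final [z] ~ [d] alternation.
But 'path' keeps [z] in both environments ([nɛnorɛzu], [nɛnorɛz]), so there is no rule changing /z/ to [d] in isolation.
Therefore /d/ is basic and [z] is derived by intervocalic spirantization (voiced stops become fricatives between vowels).
Hence 'smoke' is /ruminɔd/ underlyingly.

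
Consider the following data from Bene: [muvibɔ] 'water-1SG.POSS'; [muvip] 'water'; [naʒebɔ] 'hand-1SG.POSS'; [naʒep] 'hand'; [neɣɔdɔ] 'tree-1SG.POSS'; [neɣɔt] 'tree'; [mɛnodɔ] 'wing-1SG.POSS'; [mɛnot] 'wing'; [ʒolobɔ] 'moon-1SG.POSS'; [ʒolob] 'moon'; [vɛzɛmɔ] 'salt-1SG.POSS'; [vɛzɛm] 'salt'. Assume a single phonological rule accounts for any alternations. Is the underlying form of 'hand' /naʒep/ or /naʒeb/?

/naʒep/

The root 'hand' surfaces as [naʒebɔ] and [naʒep], with a stem-final [b] ~ [p] alternation.
The stem 'moon' ([ʒolobɔ], [ʒolob]) shows [b] unchanged in both environments, so [b] cannot be basic with [p] derived in isolation.
The underlying segment must be /p/; voiceless stops become voiced between vowels, yielding [b] there.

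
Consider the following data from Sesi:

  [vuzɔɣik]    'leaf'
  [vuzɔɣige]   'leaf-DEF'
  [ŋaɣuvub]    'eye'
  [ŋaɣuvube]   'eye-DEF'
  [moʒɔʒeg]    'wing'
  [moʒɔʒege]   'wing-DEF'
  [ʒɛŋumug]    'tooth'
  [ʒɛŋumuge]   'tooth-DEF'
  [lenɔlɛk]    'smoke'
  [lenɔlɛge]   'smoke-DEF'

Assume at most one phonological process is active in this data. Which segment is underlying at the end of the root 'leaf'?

The stem for 'leaf' ends in [k] in [vuzɔɣik] but [g] in [vuzɔɣige].
But 'wing' keeps [g] in both environments ([moʒɔʒeg], [moʒɔʒege]), so there is no rule changing /g/ to [k] in isolation.
Therefore /k/ is basic and [g] is derived by intervocalic voicing (voiceless stops become voiced between vowels).

/k/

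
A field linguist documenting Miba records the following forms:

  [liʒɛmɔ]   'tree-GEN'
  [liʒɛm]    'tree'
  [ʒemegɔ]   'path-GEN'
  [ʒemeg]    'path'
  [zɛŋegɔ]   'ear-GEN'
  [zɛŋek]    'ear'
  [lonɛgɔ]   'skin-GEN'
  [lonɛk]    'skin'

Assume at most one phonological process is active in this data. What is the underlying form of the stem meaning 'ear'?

/zɛŋek/

The root 'ear' surfaces as [zɛŋegɔ] and [zɛŋek], with a stem-final [g] ~ [k] alternation.
If /g/ were underlying and a rule turned it into [k] in isolation, 'path' would also alternate; but it has [g] in both [ʒemegɔ] and [ʒemeg].
Therefore /k/ is basic and [g] is derived by intervocalic voicing (voiceless stops become voiced between vowels).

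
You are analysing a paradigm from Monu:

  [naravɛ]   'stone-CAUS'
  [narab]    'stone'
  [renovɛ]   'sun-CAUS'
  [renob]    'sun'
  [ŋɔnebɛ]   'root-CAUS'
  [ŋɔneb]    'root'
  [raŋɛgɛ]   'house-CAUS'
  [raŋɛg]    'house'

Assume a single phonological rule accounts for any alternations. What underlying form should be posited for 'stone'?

/narav/

The root 'stone' surfaces as [naravɛ] and [narab], with a stem-final [v] ~ [b] alternation.
Compare 'root', with invariant [b] in [ŋɔnebɛ] and [ŋɔneb]: an analysis with underlying /b/ and a rule producing [v] before the CAUS suffix would wrongly predict alternation here too.
The alternation reflects word-final hardening: voiced fricatives become stops word-finally. /v/ is underlying.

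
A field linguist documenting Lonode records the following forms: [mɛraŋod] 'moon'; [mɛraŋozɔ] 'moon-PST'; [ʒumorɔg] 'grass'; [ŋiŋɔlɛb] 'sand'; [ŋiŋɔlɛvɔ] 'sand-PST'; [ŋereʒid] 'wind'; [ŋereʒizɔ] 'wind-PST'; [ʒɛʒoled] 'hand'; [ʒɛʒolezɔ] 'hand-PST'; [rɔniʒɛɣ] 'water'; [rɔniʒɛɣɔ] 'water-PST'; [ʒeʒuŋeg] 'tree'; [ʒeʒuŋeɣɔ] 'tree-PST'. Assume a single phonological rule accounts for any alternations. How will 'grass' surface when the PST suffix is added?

'tree' shows [g] ~ [ɣ] at the end of the stem ([ʒeʒuŋeg] vs [ʒeʒuŋeɣɔ]).
But 'water' keeps [ɣ] in both environments ([rɔniʒɛɣ], [rɔniʒɛɣɔ]), so there is no rule changing /ɣ/ to [g] in isolation.
The alternation reflects intervocalic spirantization: voiced stops become fricatives between vowels. /g/ is underlying.
The one attested form of 'grass', [ʒumorɔg], shows underlying /ʒumorɔg/. Applying the same rule between vowels gives [ʒumorɔɣɔ].

[ʒumorɔɣɔ]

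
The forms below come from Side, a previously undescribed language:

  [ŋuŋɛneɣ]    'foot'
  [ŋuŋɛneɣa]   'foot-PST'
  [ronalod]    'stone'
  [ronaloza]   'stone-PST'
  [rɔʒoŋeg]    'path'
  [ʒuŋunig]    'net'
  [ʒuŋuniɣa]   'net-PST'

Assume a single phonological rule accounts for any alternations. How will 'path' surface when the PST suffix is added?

[rɔʒoŋeɣa]

The stem for 'net' ends in [g] in [ʒuŋunig] but [ɣ] in [ʒuŋuniɣa].
But 'foot' keeps [ɣ] in both environments ([ŋuŋɛneɣ], [ŋuŋɛneɣa]), so there is no rule changing /ɣ/ to [g] in isolation.
Therefore /g/ is basic and [ɣ] is derived by intervocalic spirantization (voiced stops become fricatives between vowels).
The one attested form of 'path', [rɔʒoŋeg], shows underlying /rɔʒoŋeg/. Applying the same rule between vowels gives [rɔʒoŋeɣa].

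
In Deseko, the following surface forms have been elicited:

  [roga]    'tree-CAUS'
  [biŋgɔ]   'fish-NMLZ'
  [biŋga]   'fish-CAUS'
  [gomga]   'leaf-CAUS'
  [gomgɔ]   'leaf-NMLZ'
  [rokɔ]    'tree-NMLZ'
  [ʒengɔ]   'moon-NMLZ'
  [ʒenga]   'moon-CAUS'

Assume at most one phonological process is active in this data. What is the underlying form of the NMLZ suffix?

The NMLZ suffix surfaces as [-gɔ] and [-kɔ], depending on the final segment of the stem.
By contrast the CAUS suffix keeps its initial [g] throughout — that segment must be underlying.
So the underlying form is /-kɔ/, and voiceless stops become voiced after a nasal.

/-kɔ/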